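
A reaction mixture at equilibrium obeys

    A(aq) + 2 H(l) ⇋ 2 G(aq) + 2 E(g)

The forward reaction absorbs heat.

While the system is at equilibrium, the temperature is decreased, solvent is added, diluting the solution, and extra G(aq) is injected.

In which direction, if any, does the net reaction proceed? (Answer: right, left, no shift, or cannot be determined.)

cannot be determined

The forward reaction is endothermic. Lowering T favours the exothermic direction — shift to the left.
Dilution lowers every aqueous concentration by the same factor. Δn_aq = 2 − 1 = +1, so the system shifts toward the side with more dissolved moles — to the right.
Adding G (aq), a product, drives the reaction to the left.
The individual effects push in opposite directions; without quantitative information the net direction cannot be determined.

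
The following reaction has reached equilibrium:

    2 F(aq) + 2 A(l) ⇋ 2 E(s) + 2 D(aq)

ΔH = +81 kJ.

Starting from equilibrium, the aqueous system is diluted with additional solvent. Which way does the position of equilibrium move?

Dilution scales every aqueous concentration by the same factor. Δn_aq = 2 − 2 = 0, so Q is unchanged — no shift.

no shift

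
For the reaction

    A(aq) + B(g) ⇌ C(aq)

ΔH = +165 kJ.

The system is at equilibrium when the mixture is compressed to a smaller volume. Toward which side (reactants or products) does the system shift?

Gas moles: reactants 1, products 0 (Δn_gas = -1). Compression shifts the system toward the side with fewer moles of gas — to the right.

right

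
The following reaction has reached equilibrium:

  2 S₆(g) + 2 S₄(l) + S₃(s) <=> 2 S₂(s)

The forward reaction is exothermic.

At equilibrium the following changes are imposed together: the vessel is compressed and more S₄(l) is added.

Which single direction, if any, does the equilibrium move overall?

Gas moles: reactants 2, products 0 (Δn_gas = -2). Compression shifts the system toward the side with fewer moles of gas — to the right.
S₄ is a pure liquid; its activity is 1 regardless of amount, so Q is unaffected — no shift from this change.
Only the nonzero effect(s) matter; the net shift is to the right.

right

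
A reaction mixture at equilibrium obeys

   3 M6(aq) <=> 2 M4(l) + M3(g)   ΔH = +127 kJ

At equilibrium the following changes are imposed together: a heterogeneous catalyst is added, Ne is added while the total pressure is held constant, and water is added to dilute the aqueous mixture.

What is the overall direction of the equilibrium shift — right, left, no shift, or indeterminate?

cannot be determined

A catalyst speeds both forward and reverse rates equally; it changes neither Q nor K — no shift from this change.
Adding inert gas at constant total pressure expands the volume and lowers every reacting partial pressure. With Δn_gas = 1 − 0 = +1, Q moves away from K toward the side with fewer gas moles, so the system shifts toward the side with more gas moles — to the right.
Dilution lowers every aqueous concentration by the same factor. Δn_aq = 0 − 3 = -3, so the system shifts toward the side with more dissolved moles — to the left.
The individual effects push in opposite directions; without quantitative information the net direction cannot be determined.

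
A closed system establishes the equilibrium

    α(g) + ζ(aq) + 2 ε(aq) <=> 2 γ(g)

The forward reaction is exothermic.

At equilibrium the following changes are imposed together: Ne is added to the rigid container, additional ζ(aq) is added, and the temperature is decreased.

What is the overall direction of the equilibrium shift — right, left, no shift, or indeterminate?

right

At constant volume, adding an inert gas leaves every reacting species' partial pressure unchanged, so Q is unchanged — no shift from this change.
Adding ζ (aq), a reactant, drives the reaction to the right.
The forward reaction is exothermic. Lowering T favours the exothermic direction — shift to the right.
Only the nonzero effect(s) matter; the net shift is to the right.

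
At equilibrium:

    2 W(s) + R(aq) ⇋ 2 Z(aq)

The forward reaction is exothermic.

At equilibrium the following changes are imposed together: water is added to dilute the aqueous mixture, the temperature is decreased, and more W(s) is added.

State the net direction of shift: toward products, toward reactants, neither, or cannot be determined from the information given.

right

Dilution lowers every aqueous concentration by the same factor. Δn_aq = 2 − 1 = +1, so the system shifts toward the side with more dissolved moles — to the right.
The forward reaction is exothermic. Lowering T favours the exothermic direction — shift to the right.
W is a pure solid; its activity is 1 regardless of amount, so Q is unaffected — no shift from this change.
Only the nonzero effect(s) matter; the net shift is to the right.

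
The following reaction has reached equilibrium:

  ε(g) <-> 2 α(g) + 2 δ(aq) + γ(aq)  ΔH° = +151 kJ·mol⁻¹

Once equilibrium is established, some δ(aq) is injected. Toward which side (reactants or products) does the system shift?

Adding δ (aq), a product, drives the reaction to the left.

left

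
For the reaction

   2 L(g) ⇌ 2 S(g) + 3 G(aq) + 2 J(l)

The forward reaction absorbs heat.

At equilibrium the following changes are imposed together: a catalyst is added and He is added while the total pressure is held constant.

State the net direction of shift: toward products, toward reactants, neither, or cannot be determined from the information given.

no shift

A catalyst speeds both forward and reverse rates equally; it changes neither Q nor K — no shift from this change.
Adding inert gas at constant total pressure expands the volume, scaling every reacting partial pressure by the same factor. Δn_gas = 2 − 2 = 0, so Q is unchanged — no shift.
None of the changes alters Q relative to K, so there is no net shift.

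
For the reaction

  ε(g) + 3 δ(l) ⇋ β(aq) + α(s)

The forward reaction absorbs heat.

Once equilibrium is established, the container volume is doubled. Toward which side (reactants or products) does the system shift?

left

Gas moles: reactants 1, products 0 (Δn_gas = -1). Expansion shifts the system toward the side with more moles of gas — to the left.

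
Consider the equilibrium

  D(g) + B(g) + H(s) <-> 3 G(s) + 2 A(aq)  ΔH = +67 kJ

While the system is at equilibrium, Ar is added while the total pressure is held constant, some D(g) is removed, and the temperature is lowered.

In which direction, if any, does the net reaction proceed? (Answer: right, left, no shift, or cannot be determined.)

left

Adding inert gas at constant total pressure expands the volume and lowers every reacting partial pressure. With Δn_gas = 0 − 2 = -2, Q moves away from K toward the side with fewer gas moles, so the system shifts toward the side with more gas moles — to the left.
Removing D (g), a reactant, drives the reaction to the left.
The forward reaction is endothermic. Lowering T favours the exothermic direction — shift to the left.
All effects act in the same direction — net shift to the left.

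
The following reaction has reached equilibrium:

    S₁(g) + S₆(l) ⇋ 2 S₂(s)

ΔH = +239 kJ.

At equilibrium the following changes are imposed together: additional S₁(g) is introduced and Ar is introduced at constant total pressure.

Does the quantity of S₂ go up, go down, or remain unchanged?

cannot be determined

Adding S₁ (g), a reactant, drives the reaction to the right.
Adding inert gas at constant total pressure expands the volume and lowers every reacting partial pressure. With Δn_gas = 0 − 1 = -1, Q moves away from K toward the side with fewer gas moles, so the system shifts toward the side with more gas moles — to the left.
The two effects oppose each other, so the net shift — and hence the change in S₂ — cannot be determined from the given information.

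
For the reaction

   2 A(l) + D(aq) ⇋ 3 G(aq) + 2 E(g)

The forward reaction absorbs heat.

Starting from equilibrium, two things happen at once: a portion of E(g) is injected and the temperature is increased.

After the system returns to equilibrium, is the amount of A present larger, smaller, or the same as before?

Adding E (g), a product, drives the reaction to the left.
The forward reaction is endothermic. Raising T favours the endothermic direction — shift to the right.
The two effects oppose each other, so the net shift — and hence the change in A — cannot be determined from the given information.

cannot be determined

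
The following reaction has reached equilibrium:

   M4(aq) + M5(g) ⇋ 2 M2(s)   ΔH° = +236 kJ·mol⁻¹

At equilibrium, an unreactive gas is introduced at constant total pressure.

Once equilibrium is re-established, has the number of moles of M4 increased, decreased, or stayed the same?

Adding inert gas at constant total pressure expands the volume and lowers every reacting partial pressure. With Δn_gas = 0 − 1 = -1, Q moves away from K toward the side with fewer gas moles, so the system shifts toward the side with more gas moles — to the left.
The net shift is to the left. M4 is a reactant, so its amount increases.

increases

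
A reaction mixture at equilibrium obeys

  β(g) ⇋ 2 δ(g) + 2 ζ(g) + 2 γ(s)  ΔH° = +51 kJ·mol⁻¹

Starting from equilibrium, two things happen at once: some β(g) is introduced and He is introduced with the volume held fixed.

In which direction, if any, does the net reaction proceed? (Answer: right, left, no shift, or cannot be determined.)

right

Adding β (g), a reactant, drives the reaction to the right.
At constant volume, adding an inert gas leaves every reacting species' partial pressure unchanged, so Q is unchanged — no shift from this change.
Only the nonzero effect(s) matter; the net shift is to the right.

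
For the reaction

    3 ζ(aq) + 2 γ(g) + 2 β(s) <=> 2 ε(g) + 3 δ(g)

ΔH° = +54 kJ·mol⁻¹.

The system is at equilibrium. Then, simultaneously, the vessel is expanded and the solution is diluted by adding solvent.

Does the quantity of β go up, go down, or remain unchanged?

cannot be determined

Gas moles: reactants 2, products 5 (Δn_gas = +3). Expansion shifts the system toward the side with more moles of gas — to the right.
Dilution lowers every aqueous concentration by the same factor. Δn_aq = 0 − 3 = -3, so the system shifts toward the side with more dissolved moles — to the left.
The two effects oppose each other, so the net shift — and hence the change in β — cannot be determined from the given information.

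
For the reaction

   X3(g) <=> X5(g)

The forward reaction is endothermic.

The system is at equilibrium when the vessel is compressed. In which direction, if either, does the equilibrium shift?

Gas moles: reactants 1, products 1. Δn_gas = 0, so a volume change leaves Q equal to K — no shift from this change.

no shift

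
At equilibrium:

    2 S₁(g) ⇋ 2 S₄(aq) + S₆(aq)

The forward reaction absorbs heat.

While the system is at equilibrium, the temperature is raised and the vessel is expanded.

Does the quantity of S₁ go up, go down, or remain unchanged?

cannot be determined

The forward reaction is endothermic. Raising T favours the endothermic direction — shift to the right.
Gas moles: reactants 2, products 0 (Δn_gas = -2). Expansion shifts the system toward the side with more moles of gas — to the left.
The two effects oppose each other, so the net shift — and hence the change in S₁ — cannot be determined from the given information.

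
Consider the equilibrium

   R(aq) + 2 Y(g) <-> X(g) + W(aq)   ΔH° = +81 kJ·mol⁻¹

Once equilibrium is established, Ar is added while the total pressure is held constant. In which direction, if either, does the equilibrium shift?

left

Adding inert gas at constant total pressure expands the volume and lowers every reacting partial pressure. With Δn_gas = 1 − 2 = -1, Q moves away from K toward the side with fewer gas moles, so the system shifts toward the side with more gas moles — to the left.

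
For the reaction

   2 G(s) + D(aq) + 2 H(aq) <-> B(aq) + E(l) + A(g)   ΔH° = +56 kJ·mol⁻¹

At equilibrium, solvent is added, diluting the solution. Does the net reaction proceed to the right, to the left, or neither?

Dilution lowers every aqueous concentration by the same factor. Δn_aq = 1 − 3 = -2, so the system shifts toward the side with more dissolved moles — to the left.

left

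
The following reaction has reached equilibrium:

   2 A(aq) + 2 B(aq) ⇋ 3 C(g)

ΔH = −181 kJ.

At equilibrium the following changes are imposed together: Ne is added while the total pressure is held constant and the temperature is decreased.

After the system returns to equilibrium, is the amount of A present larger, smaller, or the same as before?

Adding inert gas at constant total pressure expands the volume and lowers every reacting partial pressure. With Δn_gas = 3 − 0 = +3, Q moves away from K toward the side with fewer gas moles, so the system shifts toward the side with more gas moles — to the right.
The forward reaction is exothermic. Lowering T favours the exothermic direction — shift to the right.
The net shift is to the right. A is a reactant, so its amount decreases.

decreases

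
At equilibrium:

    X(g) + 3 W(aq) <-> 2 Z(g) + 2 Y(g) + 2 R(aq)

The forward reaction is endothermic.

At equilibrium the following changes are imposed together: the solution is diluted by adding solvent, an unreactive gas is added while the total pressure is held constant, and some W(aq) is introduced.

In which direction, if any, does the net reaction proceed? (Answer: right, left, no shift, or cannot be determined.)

Dilution lowers every aqueous concentration by the same factor. Δn_aq = 2 − 3 = -1, so the system shifts toward the side with more dissolved moles — to the left.
Adding inert gas at constant total pressure expands the volume and lowers every reacting partial pressure. With Δn_gas = 4 − 1 = +3, Q moves away from K toward the side with fewer gas moles, so the system shifts toward the side with more gas moles — to the right.
Adding W (aq), a reactant, drives the reaction to the right.
The individual effects push in opposite directions; without quantitative information the net direction cannot be determined.

cannot be determined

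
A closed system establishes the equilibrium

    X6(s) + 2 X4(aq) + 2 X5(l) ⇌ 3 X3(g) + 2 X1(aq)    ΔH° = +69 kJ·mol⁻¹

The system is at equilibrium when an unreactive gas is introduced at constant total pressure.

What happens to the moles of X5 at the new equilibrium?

Adding inert gas at constant total pressure expands the volume and lowers every reacting partial pressure. With Δn_gas = 3 − 0 = +3, Q moves away from K toward the side with fewer gas moles, so the system shifts toward the side with more gas moles — to the right.
The net shift is to the right. X5 is a reactant, so its amount decreases.

decreases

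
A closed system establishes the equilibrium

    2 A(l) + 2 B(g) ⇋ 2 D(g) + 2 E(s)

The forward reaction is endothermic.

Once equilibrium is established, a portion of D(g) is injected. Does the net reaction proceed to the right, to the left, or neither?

left

Adding D (g), a product, drives the reaction to the left.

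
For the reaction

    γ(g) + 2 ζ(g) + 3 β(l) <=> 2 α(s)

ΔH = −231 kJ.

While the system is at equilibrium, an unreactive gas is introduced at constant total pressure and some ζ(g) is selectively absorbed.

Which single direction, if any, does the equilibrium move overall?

Adding inert gas at constant total pressure expands the volume and lowers every reacting partial pressure. With Δn_gas = 0 − 3 = -3, Q moves away from K toward the side with fewer gas moles, so the system shifts toward the side with more gas moles — to the left.
Removing ζ (g), a reactant, drives the reaction to the left.
All effects act in the same direction — net shift to the left.

left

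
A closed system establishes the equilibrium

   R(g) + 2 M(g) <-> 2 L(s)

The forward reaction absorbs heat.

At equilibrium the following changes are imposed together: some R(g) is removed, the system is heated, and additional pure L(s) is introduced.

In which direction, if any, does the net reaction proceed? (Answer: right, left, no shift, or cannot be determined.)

Removing R (g), a reactant, drives the reaction to the left.
The forward reaction is endothermic. Raising T favours the endothermic direction — shift to the right.
L is a pure solid; its activity is 1 regardless of amount, so Q is unaffected — no shift from this change.
The individual effects push in opposite directions; without quantitative information the net direction cannot be determined.

cannot be determined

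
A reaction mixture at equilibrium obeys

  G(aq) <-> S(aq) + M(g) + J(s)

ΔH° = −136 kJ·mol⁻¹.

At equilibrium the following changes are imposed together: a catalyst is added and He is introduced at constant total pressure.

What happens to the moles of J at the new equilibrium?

increases

A catalyst speeds both forward and reverse rates equally; it changes neither Q nor K — no shift from this change.
Adding inert gas at constant total pressure expands the volume and lowers every reacting partial pressure. With Δn_gas = 1 − 0 = +1, Q moves away from K toward the side with fewer gas moles, so the system shifts toward the side with more gas moles — to the right.
The net shift is to the right. J is a product, so its amount increases.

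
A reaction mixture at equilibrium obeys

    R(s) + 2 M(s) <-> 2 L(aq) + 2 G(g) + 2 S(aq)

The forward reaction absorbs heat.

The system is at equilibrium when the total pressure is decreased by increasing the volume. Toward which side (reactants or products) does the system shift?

Gas moles: reactants 0, products 2 (Δn_gas = +2). Expansion shifts the system toward the side with more moles of gas — to the right.

right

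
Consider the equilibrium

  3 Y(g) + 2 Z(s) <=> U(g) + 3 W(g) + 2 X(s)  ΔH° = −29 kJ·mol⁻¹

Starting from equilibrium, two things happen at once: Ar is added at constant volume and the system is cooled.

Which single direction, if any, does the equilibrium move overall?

right

At constant volume, adding an inert gas leaves every reacting species' partial pressure unchanged, so Q is unchanged — no shift from this change.
The forward reaction is exothermic. Lowering T favours the exothermic direction — shift to the right.
Only the nonzero effect(s) matter; the net shift is to the right.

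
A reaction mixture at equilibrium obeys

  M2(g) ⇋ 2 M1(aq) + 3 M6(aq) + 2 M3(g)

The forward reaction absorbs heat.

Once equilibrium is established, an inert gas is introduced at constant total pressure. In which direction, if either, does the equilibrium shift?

right

Adding inert gas at constant total pressure expands the volume and lowers every reacting partial pressure. With Δn_gas = 2 − 1 = +1, Q moves away from K toward the side with fewer gas moles, so the system shifts toward the side with more gas moles — to the right.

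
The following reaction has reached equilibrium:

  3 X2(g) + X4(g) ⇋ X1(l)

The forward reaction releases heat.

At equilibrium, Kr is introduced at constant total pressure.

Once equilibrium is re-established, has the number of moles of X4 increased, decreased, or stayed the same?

Adding inert gas at constant total pressure expands the volume and lowers every reacting partial pressure. With Δn_gas = 0 − 4 = -4, Q moves away from K toward the side with fewer gas moles, so the system shifts toward the side with more gas moles — to the left.
The net shift is to the left. X4 is a reactant, so its amount increases.

increases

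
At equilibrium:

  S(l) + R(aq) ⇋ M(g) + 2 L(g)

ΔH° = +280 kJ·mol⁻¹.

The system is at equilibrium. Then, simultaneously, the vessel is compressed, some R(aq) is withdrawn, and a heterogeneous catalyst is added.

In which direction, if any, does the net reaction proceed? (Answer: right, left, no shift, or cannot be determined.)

left

Gas moles: reactants 0, products 3 (Δn_gas = +3). Compression shifts the system toward the side with fewer moles of gas — to the left.
Removing R (aq), a reactant, drives the reaction to the left.
A catalyst speeds both forward and reverse rates equally; it changes neither Q nor K — no shift from this change.
Only the nonzero effect(s) matter; the net shift is to the left.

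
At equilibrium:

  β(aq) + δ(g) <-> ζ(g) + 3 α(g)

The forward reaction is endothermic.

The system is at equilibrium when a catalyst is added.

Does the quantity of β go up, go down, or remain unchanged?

A catalyst speeds both forward and reverse rates equally; it changes neither Q nor K — no shift from this change.
No net shift occurs, so the amount of β is unchanged.

unchanged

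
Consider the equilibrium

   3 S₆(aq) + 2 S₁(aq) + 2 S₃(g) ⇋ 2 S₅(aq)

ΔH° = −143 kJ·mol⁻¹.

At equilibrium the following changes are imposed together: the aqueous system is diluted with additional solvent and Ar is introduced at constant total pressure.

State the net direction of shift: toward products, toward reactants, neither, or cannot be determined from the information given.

Dilution lowers every aqueous concentration by the same factor. Δn_aq = 2 − 5 = -3, so the system shifts toward the side with more dissolved moles — to the left.
Adding inert gas at constant total pressure expands the volume and lowers every reacting partial pressure. With Δn_gas = 0 − 2 = -2, Q moves away from K toward the side with fewer gas moles, so the system shifts toward the side with more gas moles — to the left.
All effects act in the same direction — net shift to the left.

left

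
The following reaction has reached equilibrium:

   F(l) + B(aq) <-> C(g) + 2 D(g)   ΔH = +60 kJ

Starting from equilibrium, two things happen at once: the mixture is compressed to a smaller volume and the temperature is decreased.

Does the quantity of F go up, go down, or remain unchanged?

increases

Gas moles: reactants 0, products 3 (Δn_gas = +3). Compression shifts the system toward the side with fewer moles of gas — to the left.
The forward reaction is endothermic. Lowering T favours the exothermic direction — shift to the left.
The net shift is to the left. F is a reactant, so its amount increases.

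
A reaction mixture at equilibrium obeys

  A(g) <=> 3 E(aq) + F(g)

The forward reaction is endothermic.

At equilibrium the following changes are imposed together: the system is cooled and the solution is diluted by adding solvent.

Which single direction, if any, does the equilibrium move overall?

cannot be determined

The forward reaction is endothermic. Lowering T favours the exothermic direction — shift to the left.
Dilution lowers every aqueous concentration by the same factor. Δn_aq = 3 − 0 = +3, so the system shifts toward the side with more dissolved moles — to the right.
The individual effects push in opposite directions; without quantitative information the net direction cannot be determined.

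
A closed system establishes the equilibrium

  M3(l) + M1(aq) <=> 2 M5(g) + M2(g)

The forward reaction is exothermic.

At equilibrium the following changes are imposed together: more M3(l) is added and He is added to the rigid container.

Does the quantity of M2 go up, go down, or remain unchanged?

unchanged

M3 is a pure liquid; its activity is 1 regardless of amount, so Q is unaffected — no shift from this change.
At constant volume, adding an inert gas leaves every reacting species' partial pressure unchanged, so Q is unchanged — no shift from this change.
No net shift occurs, so the amount of M2 is unchanged.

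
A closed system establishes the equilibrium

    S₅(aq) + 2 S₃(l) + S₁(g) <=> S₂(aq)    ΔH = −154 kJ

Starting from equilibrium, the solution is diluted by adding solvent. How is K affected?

The equilibrium constant depends only on temperature. This perturbation changes neither the position of equilibrium nor K.

unchanged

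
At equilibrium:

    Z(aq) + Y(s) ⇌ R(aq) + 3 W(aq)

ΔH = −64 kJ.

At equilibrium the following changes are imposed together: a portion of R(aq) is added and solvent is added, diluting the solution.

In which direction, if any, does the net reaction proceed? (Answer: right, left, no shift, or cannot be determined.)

Adding R (aq), a product, drives the reaction to the left.
Dilution lowers every aqueous concentration by the same factor. Δn_aq = 4 − 1 = +3, so the system shifts toward the side with more dissolved moles — to the right.
The individual effects push in opposite directions; without quantitative information the net direction cannot be determined.

cannot be determined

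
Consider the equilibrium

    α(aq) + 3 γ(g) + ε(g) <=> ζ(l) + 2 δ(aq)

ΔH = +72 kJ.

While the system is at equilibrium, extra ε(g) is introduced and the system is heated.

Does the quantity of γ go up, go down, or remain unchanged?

decreases

Adding ε (g), a reactant, drives the reaction to the right.
The forward reaction is endothermic. Raising T favours the endothermic direction — shift to the right.
The net shift is to the right. γ is a reactant, so its amount decreases.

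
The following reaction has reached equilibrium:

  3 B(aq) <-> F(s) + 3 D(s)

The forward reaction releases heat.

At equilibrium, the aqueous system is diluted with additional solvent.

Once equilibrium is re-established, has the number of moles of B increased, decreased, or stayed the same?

increases

Dilution lowers every aqueous concentration by the same factor. Δn_aq = 0 − 3 = -3, so the system shifts toward the side with more dissolved moles — to the left.
The net shift is to the left. B is a reactant, so its amount increases.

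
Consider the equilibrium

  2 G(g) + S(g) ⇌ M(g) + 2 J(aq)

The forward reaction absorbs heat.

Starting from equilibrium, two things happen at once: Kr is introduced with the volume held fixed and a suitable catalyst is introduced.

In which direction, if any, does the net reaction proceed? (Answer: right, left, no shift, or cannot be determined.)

At constant volume, adding an inert gas leaves every reacting species' partial pressure unchanged, so Q is unchanged — no shift from this change.
A catalyst speeds both forward and reverse rates equally; it changes neither Q nor K — no shift from this change.
None of the changes alters Q relative to K, so there is no net shift.

no shift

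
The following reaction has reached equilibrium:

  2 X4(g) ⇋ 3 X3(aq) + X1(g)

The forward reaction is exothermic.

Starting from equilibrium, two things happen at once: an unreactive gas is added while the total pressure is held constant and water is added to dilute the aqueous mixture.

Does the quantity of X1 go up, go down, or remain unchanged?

cannot be determined

Adding inert gas at constant total pressure expands the volume and lowers every reacting partial pressure. With Δn_gas = 1 − 2 = -1, Q moves away from K toward the side with fewer gas moles, so the system shifts toward the side with more gas moles — to the left.
Dilution lowers every aqueous concentration by the same factor. Δn_aq = 3 − 0 = +3, so the system shifts toward the side with more dissolved moles — to the right.
The two effects oppose each other, so the net shift — and hence the change in X1 — cannot be determined from the given information.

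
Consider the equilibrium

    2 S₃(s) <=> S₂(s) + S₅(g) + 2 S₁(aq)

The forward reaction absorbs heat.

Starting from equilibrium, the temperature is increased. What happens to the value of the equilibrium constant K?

K depends on temperature via the van 't Hoff relation. The forward reaction is endothermic, so raising T increases K.

increases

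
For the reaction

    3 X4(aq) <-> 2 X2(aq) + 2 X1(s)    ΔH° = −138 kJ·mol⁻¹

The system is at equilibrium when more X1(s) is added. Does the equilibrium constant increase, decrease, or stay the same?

The equilibrium constant depends only on temperature. This perturbation changes neither the position of equilibrium nor K.

unchanged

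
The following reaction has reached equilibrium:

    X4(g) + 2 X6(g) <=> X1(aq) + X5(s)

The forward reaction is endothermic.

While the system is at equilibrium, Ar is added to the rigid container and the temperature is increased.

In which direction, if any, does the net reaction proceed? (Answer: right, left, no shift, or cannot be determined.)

At constant volume, adding an inert gas leaves every reacting species' partial pressure unchanged, so Q is unchanged — no shift from this change.
The forward reaction is endothermic. Raising T favours the endothermic direction — shift to the right.
Only the nonzero effect(s) matter; the net shift is to the right.

right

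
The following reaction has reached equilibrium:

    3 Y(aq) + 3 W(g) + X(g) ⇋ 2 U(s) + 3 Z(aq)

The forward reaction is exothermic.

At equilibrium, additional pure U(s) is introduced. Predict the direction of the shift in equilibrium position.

U is a pure solid; its activity is 1 regardless of amount, so Q is unaffected — no shift from this change.

no shift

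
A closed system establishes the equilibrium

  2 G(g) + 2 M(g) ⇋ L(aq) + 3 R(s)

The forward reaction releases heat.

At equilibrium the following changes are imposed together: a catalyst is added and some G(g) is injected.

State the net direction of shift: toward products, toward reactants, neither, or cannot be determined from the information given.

right

A catalyst speeds both forward and reverse rates equally; it changes neither Q nor K — no shift from this change.
Adding G (g), a reactant, drives the reaction to the right.
Only the nonzero effect(s) matter; the net shift is to the right.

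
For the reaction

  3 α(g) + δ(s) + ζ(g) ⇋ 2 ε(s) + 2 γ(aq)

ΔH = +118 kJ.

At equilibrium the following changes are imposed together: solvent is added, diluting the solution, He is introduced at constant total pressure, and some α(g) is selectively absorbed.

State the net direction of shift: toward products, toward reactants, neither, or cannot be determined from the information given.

Dilution lowers every aqueous concentration by the same factor. Δn_aq = 2 − 0 = +2, so the system shifts toward the side with more dissolved moles — to the right.
Adding inert gas at constant total pressure expands the volume and lowers every reacting partial pressure. With Δn_gas = 0 − 4 = -4, Q moves away from K toward the side with fewer gas moles, so the system shifts toward the side with more gas moles — to the left.
Removing α (g), a reactant, drives the reaction to the left.
The individual effects push in opposite directions; without quantitative information the net direction cannot be determined.

cannot be determined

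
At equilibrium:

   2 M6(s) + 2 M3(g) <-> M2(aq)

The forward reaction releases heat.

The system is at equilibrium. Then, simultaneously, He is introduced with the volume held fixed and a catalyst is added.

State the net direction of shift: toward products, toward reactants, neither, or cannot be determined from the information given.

no shift

At constant volume, adding an inert gas leaves every reacting species' partial pressure unchanged, so Q is unchanged — no shift from this change.
A catalyst speeds both forward and reverse rates equally; it changes neither Q nor K — no shift from this change.
None of the changes alters Q relative to K, so there is no net shift.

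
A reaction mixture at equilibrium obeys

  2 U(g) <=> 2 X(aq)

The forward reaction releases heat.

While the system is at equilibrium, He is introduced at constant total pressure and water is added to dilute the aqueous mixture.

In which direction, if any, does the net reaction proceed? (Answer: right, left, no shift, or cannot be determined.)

Adding inert gas at constant total pressure expands the volume and lowers every reacting partial pressure. With Δn_gas = 0 − 2 = -2, Q moves away from K toward the side with fewer gas moles, so the system shifts toward the side with more gas moles — to the left.
Dilution lowers every aqueous concentration by the same factor. Δn_aq = 2 − 0 = +2, so the system shifts toward the side with more dissolved moles — to the right.
The individual effects push in opposite directions; without quantitative information the net direction cannot be determined.

cannot be determined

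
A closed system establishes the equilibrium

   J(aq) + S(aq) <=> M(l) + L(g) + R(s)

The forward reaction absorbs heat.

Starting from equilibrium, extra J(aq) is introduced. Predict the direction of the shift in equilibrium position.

right

Adding J (aq), a reactant, drives the reaction to the right.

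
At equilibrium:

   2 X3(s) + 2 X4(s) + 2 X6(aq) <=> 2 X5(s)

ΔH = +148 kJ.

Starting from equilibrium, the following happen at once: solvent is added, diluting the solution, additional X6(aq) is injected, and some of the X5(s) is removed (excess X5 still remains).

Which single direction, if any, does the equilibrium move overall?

Dilution lowers every aqueous concentration by the same factor. Δn_aq = 0 − 2 = -2, so the system shifts toward the side with more dissolved moles — to the left.
Adding X6 (aq), a reactant, drives the reaction to the right.
X5 is a pure solid; its activity is 1 regardless of amount, so Q is unaffected — no shift from this change.
The individual effects push in opposite directions; without quantitative information the net direction cannot be determined.

cannot be determined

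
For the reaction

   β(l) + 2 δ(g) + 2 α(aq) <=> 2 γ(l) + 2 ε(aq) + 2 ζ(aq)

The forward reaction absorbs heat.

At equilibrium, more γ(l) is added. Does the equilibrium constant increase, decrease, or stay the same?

unchanged

The equilibrium constant depends only on temperature. This perturbation changes neither the position of equilibrium nor K.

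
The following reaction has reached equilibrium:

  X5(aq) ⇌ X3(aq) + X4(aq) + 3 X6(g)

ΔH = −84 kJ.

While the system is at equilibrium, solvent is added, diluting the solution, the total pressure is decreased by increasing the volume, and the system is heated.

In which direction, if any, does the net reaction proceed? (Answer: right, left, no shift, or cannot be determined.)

cannot be determined

Dilution lowers every aqueous concentration by the same factor. Δn_aq = 2 − 1 = +1, so the system shifts toward the side with more dissolved moles — to the right.
Gas moles: reactants 0, products 3 (Δn_gas = +3). Expansion shifts the system toward the side with more moles of gas — to the right.
The forward reaction is exothermic. Raising T favours the endothermic direction — shift to the left.
The individual effects push in opposite directions; without quantitative information the net direction cannot be determined.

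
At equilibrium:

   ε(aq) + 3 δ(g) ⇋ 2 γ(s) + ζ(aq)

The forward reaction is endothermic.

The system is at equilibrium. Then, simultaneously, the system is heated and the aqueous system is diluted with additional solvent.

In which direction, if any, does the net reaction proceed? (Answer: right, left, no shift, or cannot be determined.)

The forward reaction is endothermic. Raising T favours the endothermic direction — shift to the right.
Dilution scales every aqueous concentration by the same factor. Δn_aq = 1 − 1 = 0, so Q is unchanged — no shift.
Only the nonzero effect(s) matter; the net shift is to the right.

right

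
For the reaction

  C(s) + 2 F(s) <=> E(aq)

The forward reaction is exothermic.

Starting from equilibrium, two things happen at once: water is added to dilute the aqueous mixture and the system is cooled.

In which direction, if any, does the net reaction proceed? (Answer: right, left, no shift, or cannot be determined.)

Dilution lowers every aqueous concentration by the same factor. Δn_aq = 1 − 0 = +1, so the system shifts toward the side with more dissolved moles — to the right.
The forward reaction is exothermic. Lowering T favours the exothermic direction — shift to the right.
All effects act in the same direction — net shift to the right.

right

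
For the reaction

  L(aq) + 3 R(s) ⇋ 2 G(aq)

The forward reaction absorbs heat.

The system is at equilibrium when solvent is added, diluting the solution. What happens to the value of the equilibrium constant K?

The equilibrium constant depends only on temperature. This perturbation may move the position of equilibrium, but since T is unchanged, K itself is unchanged.

unchanged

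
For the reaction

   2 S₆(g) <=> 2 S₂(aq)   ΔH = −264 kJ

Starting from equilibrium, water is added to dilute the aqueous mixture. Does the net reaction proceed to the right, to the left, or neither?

right

Dilution lowers every aqueous concentration by the same factor. Δn_aq = 2 − 0 = +2, so the system shifts toward the side with more dissolved moles — to the right.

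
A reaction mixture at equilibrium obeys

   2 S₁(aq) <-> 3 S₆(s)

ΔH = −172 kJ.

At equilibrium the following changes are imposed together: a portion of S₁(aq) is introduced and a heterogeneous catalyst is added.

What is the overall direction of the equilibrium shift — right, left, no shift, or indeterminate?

right

Adding S₁ (aq), a reactant, drives the reaction to the right.
A catalyst speeds both forward and reverse rates equally; it changes neither Q nor K — no shift from this change.
Only the nonzero effect(s) matter; the net shift is to the right.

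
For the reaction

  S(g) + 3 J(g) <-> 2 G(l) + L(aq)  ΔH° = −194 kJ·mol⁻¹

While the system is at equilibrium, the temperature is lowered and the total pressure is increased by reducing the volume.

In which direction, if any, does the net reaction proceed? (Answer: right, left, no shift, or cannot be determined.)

right

The forward reaction is exothermic. Lowering T favours the exothermic direction — shift to the right.
Gas moles: reactants 4, products 0 (Δn_gas = -4). Compression shifts the system toward the side with fewer moles of gas — to the right.
All effects act in the same direction — net shift to the right.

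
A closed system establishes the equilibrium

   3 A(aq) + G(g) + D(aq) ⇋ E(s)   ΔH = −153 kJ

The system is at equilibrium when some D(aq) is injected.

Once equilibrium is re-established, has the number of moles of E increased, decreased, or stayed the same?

Adding D (aq), a reactant, drives the reaction to the right.
The net shift is to the right. E is a product, so its amount increases.

increases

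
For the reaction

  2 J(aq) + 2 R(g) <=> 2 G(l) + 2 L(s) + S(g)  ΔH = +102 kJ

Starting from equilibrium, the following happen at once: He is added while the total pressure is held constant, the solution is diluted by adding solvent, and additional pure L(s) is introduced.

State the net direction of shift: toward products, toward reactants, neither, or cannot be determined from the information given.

Adding inert gas at constant total pressure expands the volume and lowers every reacting partial pressure. With Δn_gas = 1 − 2 = -1, Q moves away from K toward the side with fewer gas moles, so the system shifts toward the side with more gas moles — to the left.
Dilution lowers every aqueous concentration by the same factor. Δn_aq = 0 − 2 = -2, so the system shifts toward the side with more dissolved moles — to the left.
L is a pure solid; its activity is 1 regardless of amount, so Q is unaffected — no shift from this change.
Only the nonzero effect(s) matter; the net shift is to the left.

left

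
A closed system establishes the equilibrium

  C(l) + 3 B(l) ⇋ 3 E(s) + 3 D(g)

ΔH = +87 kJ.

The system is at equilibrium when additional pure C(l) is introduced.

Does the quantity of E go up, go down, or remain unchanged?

unchanged

C is a pure liquid; its activity is 1 regardless of amount, so Q is unaffected — no shift from this change.
No net shift occurs, so the amount of E is unchanged.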